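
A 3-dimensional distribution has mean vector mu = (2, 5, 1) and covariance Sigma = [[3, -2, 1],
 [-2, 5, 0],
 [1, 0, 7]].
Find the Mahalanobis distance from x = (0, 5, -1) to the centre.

Step 1 — centre the observation: (x - mu) = (-2, 0, -2).

Step 2 — invert Sigma (cofactor / det for 3×3, or solve directly):
  Sigma^{-1} = [[0.4861, 0.1944, -0.0694],
 [0.1944, 0.2778, -0.0278],
 [-0.0694, -0.0278, 0.1528]].

Step 3 — form the quadratic (x - mu)^T · Sigma^{-1} · (x - mu):
  Sigma^{-1} · (x - mu) = (-0.8333, -0.3333, -0.1667).
  (x - mu)^T · [Sigma^{-1} · (x - mu)] = (-2)·(-0.8333) + (0)·(-0.3333) + (-2)·(-0.1667) = 2.

Step 4 — take square root: d = √(2) ≈ 1.4142.

d(x, mu) = √(2) ≈ 1.4142


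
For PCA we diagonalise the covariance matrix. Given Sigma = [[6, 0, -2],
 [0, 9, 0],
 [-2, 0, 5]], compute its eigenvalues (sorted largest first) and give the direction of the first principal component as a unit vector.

Step 1 — characteristic polynomial p(λ) = det(λI - Sigma) = λ³ - tr·λ² + c_1·λ - det, where tr = trace, c_1 = sum of the principal 2×2 minors, det = det(Sigma):
  tr = 6 + 9 + 5 = 20,
  c_1 = (6·9 - (0)²) + (6·5 - (-2)²) + (9·5 - (0)²) = 54 + 26 + 45 = 125,
  det = 6·(9·5 - (0)²) - (0)·((0)·5 - (0)·(-2)) + (-2)·((0)·(0) - 9·(-2)) = 6·(45) - (0)·(0) + (-2)·(18) = 234.
  So p(λ) = λ³ - 20λ² + 125λ - 234.
Step 2 — look for an integer root (rational root theorem: any rational root is an integer divisor of 234). Testing λ = 9:
  p(9) = 729 - 1620 + 1125 - 234 = 0  ✓
  Dividing out (λ - 9): p(λ) = (λ - 9)(λ² - 11λ + 26).
Step 3 — remaining eigenvalues from the quadratic λ² - 11λ + 26 = 0:
  Δ = 11² - 4·26 = 121 - 104 = 17,  λ = (11 ± √17)/2 = (11 ± 4.1231)/2 ≈ 7.5616 or 3.4384.
  Sorted: λ_1 = 9,  λ_2 = 7.5616,  λ_3 = 3.4384  (check: sum = 20 = tr ✓).

Step 4 — unit eigenvector for λ_1 = 9: v spans the null space of (Sigma - λ_1 I), whose rows are
  r_1 = (-3, 0, -2),  r_2 = (0, 0, 0),  r_3 = (-2, 0, -4).
  v is orthogonal to every row, so take v ∝ r_1 × r_3 = ((0)·(-4) - (-2)·(0), (-2)·(-2) - (-3)·(-4), (-3)·(0) - (0)·(-2)) = (0, -8, 0).
  Rescale (divide by 8; multiply by -1 so the first nonzero entry is positive): u = (0, 1, 0).
  ||u|| = √((0)² + (1)² + (0)²) = √(1) = 1,  v_1 = u/||u|| ≈ (0, 1, 0) (||v_1|| = 1).

λ_1 = 9,  λ_2 = 7.5616,  λ_3 = 3.4384;  v_1 ≈ (0, 1, 0)


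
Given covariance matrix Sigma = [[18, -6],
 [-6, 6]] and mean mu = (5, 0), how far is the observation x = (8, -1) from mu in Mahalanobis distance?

Step 1 — centre the observation: (x - mu) = (3, -1).

Step 2 — invert Sigma. det(Sigma) = 18·6 - (-6)² = 72.
  Sigma^{-1} = (1/det) · [[d, -b], [-b, a]] = [[0.0833, 0.0833],
 [0.0833, 0.25]].

Step 3 — form the quadratic (x - mu)^T · Sigma^{-1} · (x - mu):
  Sigma^{-1} · (x - mu) = (0.1667, 0).
  (x - mu)^T · [Sigma^{-1} · (x - mu)] = (3)·(0.1667) + (-1)·(0) = 0.5.

Step 4 — take square root: d = √(0.5) ≈ 0.7071.

d(x, mu) = √(0.5) ≈ 0.7071


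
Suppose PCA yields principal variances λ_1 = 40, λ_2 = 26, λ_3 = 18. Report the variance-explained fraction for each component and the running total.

Step 1 — total variance = trace(Sigma) = Σ λ_i = 40 + 26 + 18 = 84.

Step 2 — fraction explained by component i = λ_i / Σ λ:
  PC1: 40/84 = 0.4762
  PC2: 26/84 = 0.3095
  PC3: 18/84 = 0.2143

Step 3 — cumulative fraction after k components = (λ_1 + ... + λ_k) / Σ λ:
  k = 1: 40/84 = 0.4762
  k = 2: (40 + 26)/84 = 66/84 = 0.7857
  k = 3: (40 + 26 + 18)/84 = 84/84 = 1

Summary (fraction, with percent):

explained: PC1 0.4762 (47.62%), PC2 0.3095 (30.95%), PC3 0.2143 (21.43%);  cumulative: 0.4762, 0.7857, 1


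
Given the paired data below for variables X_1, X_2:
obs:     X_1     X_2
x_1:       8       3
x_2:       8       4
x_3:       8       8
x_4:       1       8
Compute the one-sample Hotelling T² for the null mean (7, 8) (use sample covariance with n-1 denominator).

Step 1 — sample mean vector:
  mean(X_1) = (8 + 8 + 8 + 1) / 4 = 25/4 = 6.25
  mean(X_2) = (3 + 4 + 8 + 8) / 4 = 23/4 = 5.75
  x̄ = (6.25, 5.75),  deviation x̄ - mu_0 = (6.25, 5.75) - (7, 8) = (-0.75, -2.25).

Step 2 — sample covariance matrix, S[i,j] = (1/(n-1)) · Σ_k (x_{k,i} - mean_i) · (x_{k,j} - mean_j), divisor n-1 = 3:
  S[X_1,X_1] = ((1.75)·(1.75) + (1.75)·(1.75) + (1.75)·(1.75) + (-5.25)·(-5.25)) / 3 = 36.75/3 = 12.25
  S[X_1,X_2] = ((1.75)·(-2.75) + (1.75)·(-1.75) + (1.75)·(2.25) + (-5.25)·(2.25)) / 3 = -15.75/3 = -5.25
  S[X_2,X_2] = ((-2.75)·(-2.75) + (-1.75)·(-1.75) + (2.25)·(2.25) + (2.25)·(2.25)) / 3 = 20.75/3 = 6.9167
  S = [[12.25, -5.25],
 [-5.25, 6.9167]].

Step 3 — invert S. det(S) = 12.25·6.9167 - (-5.25)² = 57.1667.
  S^{-1} = (1/det) · [[d, -b], [-b, a]] = [[0.121, 0.0918],
 [0.0918, 0.2143]].

Step 4 — quadratic form (x̄ - mu_0)^T · S^{-1} · (x̄ - mu_0):
  S^{-1} · (x̄ - mu_0) = (-0.2974, -0.551),
  (x̄ - mu_0)^T · [...] = (-0.75)·(-0.2974) + (-2.25)·(-0.551) = 1.4628.

Step 5 — scale by n: T² = 4 · 1.4628 = 5.8513.

T² ≈ 5.8513


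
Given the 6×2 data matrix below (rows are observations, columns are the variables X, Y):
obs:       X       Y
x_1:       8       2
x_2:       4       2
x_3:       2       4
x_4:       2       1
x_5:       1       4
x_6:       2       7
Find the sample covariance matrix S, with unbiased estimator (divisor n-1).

Step 1 — column means:
  mean(X) = (8 + 4 + 2 + 2 + 1 + 2) / 6 = 19/6 = 3.1667
  mean(Y) = (2 + 2 + 4 + 1 + 4 + 7) / 6 = 20/6 = 3.3333

Step 2 — sample covariance S[i,j] = (1/(n-1)) · Σ_k (x_{k,i} - mean_i) · (x_{k,j} - mean_j), with n-1 = 5.
  S[X,X] = ((4.8333)·(4.8333) + (0.8333)·(0.8333) + (-1.1667)·(-1.1667) + (-1.1667)·(-1.1667) + (-2.1667)·(-2.1667) + (-1.1667)·(-1.1667)) / 5 = 32.8333/5 = 6.5667
  S[X,Y] = ((4.8333)·(-1.3333) + (0.8333)·(-1.3333) + (-1.1667)·(0.6667) + (-1.1667)·(-2.3333) + (-2.1667)·(0.6667) + (-1.1667)·(3.6667)) / 5 = -11.3333/5 = -2.2667
  S[Y,Y] = ((-1.3333)·(-1.3333) + (-1.3333)·(-1.3333) + (0.6667)·(0.6667) + (-2.3333)·(-2.3333) + (0.6667)·(0.6667) + (3.6667)·(3.6667)) / 5 = 23.3333/5 = 4.6667

S is symmetric (S[j,i] = S[i,j]). Assembling:

S = [[6.5667, -2.2667],
 [-2.2667, 4.6667]]


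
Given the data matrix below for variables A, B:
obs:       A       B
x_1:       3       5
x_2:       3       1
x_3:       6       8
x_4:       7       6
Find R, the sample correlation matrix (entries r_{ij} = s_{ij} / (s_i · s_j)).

Step 1 — column means:
  mean(A) = (3 + 3 + 6 + 7) / 4 = 19/4 = 4.75
  mean(B) = (5 + 1 + 8 + 6) / 4 = 20/4 = 5

Step 2 — sample variances and covariances s[i,j] = (1/(n-1)) · Σ_k (x_{k,i} - mean_i) · (x_{k,j} - mean_j), with n-1 = 3:
  s[A,A] = ((-1.75)·(-1.75) + (-1.75)·(-1.75) + (1.25)·(1.25) + (2.25)·(2.25)) / 3 = 12.75/3 = 4.25
  s[A,B] = ((-1.75)·(0) + (-1.75)·(-4) + (1.25)·(3) + (2.25)·(1)) / 3 = 13/3 = 4.3333
  s[B,B] = ((0)·(0) + (-4)·(-4) + (3)·(3) + (1)·(1)) / 3 = 26/3 = 8.6667
  Sample standard deviations s_i = √(s[i,i]):
  s(A) = √(4.25) = 2.0616
  s(B) = √(8.6667) = 2.9439

Step 3 — r_{ij} = s_{ij} / (s_i · s_j):
  r[A,A] = 1 (diagonal).
  r[A,B] = 4.3333 / (2.0616 · 2.9439) = 4.3333 / 6.069 = 0.714
  r[B,B] = 1 (diagonal).

R is symmetric with unit diagonal. Assembling:

R = [[1, 0.714],
 [0.714, 1]]


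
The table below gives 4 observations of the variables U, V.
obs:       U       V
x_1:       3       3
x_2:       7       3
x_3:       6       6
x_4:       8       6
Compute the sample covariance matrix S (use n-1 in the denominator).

Step 1 — column means:
  mean(U) = (3 + 7 + 6 + 8) / 4 = 24/4 = 6
  mean(V) = (3 + 3 + 6 + 6) / 4 = 18/4 = 4.5

Step 2 — sample covariance S[i,j] = (1/(n-1)) · Σ_k (x_{k,i} - mean_i) · (x_{k,j} - mean_j), with n-1 = 3.
  S[U,U] = ((-3)·(-3) + (1)·(1) + (0)·(0) + (2)·(2)) / 3 = 14/3 = 4.6667
  S[U,V] = ((-3)·(-1.5) + (1)·(-1.5) + (0)·(1.5) + (2)·(1.5)) / 3 = 6/3 = 2
  S[V,V] = ((-1.5)·(-1.5) + (-1.5)·(-1.5) + (1.5)·(1.5) + (1.5)·(1.5)) / 3 = 9/3 = 3

S is symmetric (S[j,i] = S[i,j]). Assembling:

S = [[4.6667, 2],
 [2, 3]]


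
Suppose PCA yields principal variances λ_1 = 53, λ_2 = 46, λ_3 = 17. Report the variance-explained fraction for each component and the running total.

Step 1 — total variance = trace(Sigma) = Σ λ_i = 53 + 46 + 17 = 116.

Step 2 — fraction explained by component i = λ_i / Σ λ:
  PC1: 53/116 = 0.4569
  PC2: 46/116 = 0.3966
  PC3: 17/116 = 0.1466

Step 3 — cumulative fraction after k components = (λ_1 + ... + λ_k) / Σ λ:
  k = 1: 53/116 = 0.4569
  k = 2: (53 + 46)/116 = 99/116 = 0.8534
  k = 3: (53 + 46 + 17)/116 = 116/116 = 1

Summary (fraction, with percent):

explained: PC1 0.4569 (45.69%), PC2 0.3966 (39.66%), PC3 0.1466 (14.66%);  cumulative: 0.4569, 0.8534, 1


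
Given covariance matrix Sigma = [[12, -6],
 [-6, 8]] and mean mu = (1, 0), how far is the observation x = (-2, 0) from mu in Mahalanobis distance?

Step 1 — centre the observation: (x - mu) = (-3, 0).

Step 2 — invert Sigma. det(Sigma) = 12·8 - (-6)² = 60.
  Sigma^{-1} = (1/det) · [[d, -b], [-b, a]] = [[0.1333, 0.1],
 [0.1, 0.2]].

Step 3 — form the quadratic (x - mu)^T · Sigma^{-1} · (x - mu):
  Sigma^{-1} · (x - mu) = (-0.4, -0.3).
  (x - mu)^T · [Sigma^{-1} · (x - mu)] = (-3)·(-0.4) + (0)·(-0.3) = 1.2.

Step 4 — take square root: d = √(1.2) ≈ 1.0954.

d(x, mu) = √(1.2) ≈ 1.0954


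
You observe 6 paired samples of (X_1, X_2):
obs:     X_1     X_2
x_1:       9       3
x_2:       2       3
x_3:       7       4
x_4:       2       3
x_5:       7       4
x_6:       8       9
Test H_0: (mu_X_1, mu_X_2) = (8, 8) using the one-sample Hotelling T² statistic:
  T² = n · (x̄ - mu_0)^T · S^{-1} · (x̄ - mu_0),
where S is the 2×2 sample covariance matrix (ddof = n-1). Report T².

Step 1 — sample mean vector:
  mean(X_1) = (9 + 2 + 7 + 2 + 7 + 8) / 6 = 35/6 = 5.8333
  mean(X_2) = (3 + 3 + 4 + 3 + 4 + 9) / 6 = 26/6 = 4.3333
  x̄ = (5.8333, 4.3333),  deviation x̄ - mu_0 = (5.8333, 4.3333) - (8, 8) = (-2.1667, -3.6667).

Step 2 — sample covariance matrix, S[i,j] = (1/(n-1)) · Σ_k (x_{k,i} - mean_i) · (x_{k,j} - mean_j), divisor n-1 = 5:
  S[X_1,X_1] = ((3.1667)·(3.1667) + (-3.8333)·(-3.8333) + (1.1667)·(1.1667) + (-3.8333)·(-3.8333) + (1.1667)·(1.1667) + (2.1667)·(2.1667)) / 5 = 46.8333/5 = 9.3667
  S[X_1,X_2] = ((3.1667)·(-1.3333) + (-3.8333)·(-1.3333) + (1.1667)·(-0.3333) + (-3.8333)·(-1.3333) + (1.1667)·(-0.3333) + (2.1667)·(4.6667)) / 5 = 15.3333/5 = 3.0667
  S[X_2,X_2] = ((-1.3333)·(-1.3333) + (-1.3333)·(-1.3333) + (-0.3333)·(-0.3333) + (-1.3333)·(-1.3333) + (-0.3333)·(-0.3333) + (4.6667)·(4.6667)) / 5 = 27.3333/5 = 5.4667
  S = [[9.3667, 3.0667],
 [3.0667, 5.4667]].

Step 3 — invert S. det(S) = 9.3667·5.4667 - (3.0667)² = 41.8.
  S^{-1} = (1/det) · [[d, -b], [-b, a]] = [[0.1308, -0.0734],
 [-0.0734, 0.2241]].

Step 4 — quadratic form (x̄ - mu_0)^T · S^{-1} · (x̄ - mu_0):
  S^{-1} · (x̄ - mu_0) = (-0.0144, -0.6627),
  (x̄ - mu_0)^T · [...] = (-2.1667)·(-0.0144) + (-3.6667)·(-0.6627) = 2.4609.

Step 5 — scale by n: T² = 6 · 2.4609 = 14.7656.

T² ≈ 14.7656


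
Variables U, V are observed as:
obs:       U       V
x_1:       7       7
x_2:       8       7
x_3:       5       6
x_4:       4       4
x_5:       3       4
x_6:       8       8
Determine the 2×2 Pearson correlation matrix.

Step 1 — column means:
  mean(U) = (7 + 8 + 5 + 4 + 3 + 8) / 6 = 35/6 = 5.8333
  mean(V) = (7 + 7 + 6 + 4 + 4 + 8) / 6 = 36/6 = 6

Step 2 — sample variances and covariances s[i,j] = (1/(n-1)) · Σ_k (x_{k,i} - mean_i) · (x_{k,j} - mean_j), with n-1 = 5:
  s[U,U] = ((1.1667)·(1.1667) + (2.1667)·(2.1667) + (-0.8333)·(-0.8333) + (-1.8333)·(-1.8333) + (-2.8333)·(-2.8333) + (2.1667)·(2.1667)) / 5 = 22.8333/5 = 4.5667
  s[U,V] = ((1.1667)·(1) + (2.1667)·(1) + (-0.8333)·(0) + (-1.8333)·(-2) + (-2.8333)·(-2) + (2.1667)·(2)) / 5 = 17/5 = 3.4
  s[V,V] = ((1)·(1) + (1)·(1) + (0)·(0) + (-2)·(-2) + (-2)·(-2) + (2)·(2)) / 5 = 14/5 = 2.8
  Sample standard deviations s_i = √(s[i,i]):
  s(U) = √(4.5667) = 2.137
  s(V) = √(2.8) = 1.6733

Step 3 — r_{ij} = s_{ij} / (s_i · s_j):
  r[U,U] = 1 (diagonal).
  r[U,V] = 3.4 / (2.137 · 1.6733) = 3.4 / 3.5758 = 0.9508
  r[V,V] = 1 (diagonal).

R is symmetric with unit diagonal. Assembling:

R = [[1, 0.9508],
 [0.9508, 1]]


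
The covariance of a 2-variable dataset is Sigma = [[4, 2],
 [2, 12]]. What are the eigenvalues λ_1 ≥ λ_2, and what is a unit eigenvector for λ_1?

Step 1 — characteristic polynomial of 2×2 Sigma:
  det(Sigma - λI) = λ² - trace · λ + det = 0.
  trace = 4 + 12 = 16, det = 4·12 - (2)² = 44.
Step 2 — discriminant:
  Δ = trace² - 4·det = 256 - 176 = 80.
Step 3 — eigenvalues:
  λ = (trace ± √Δ)/2 = (16 ± 8.9443)/2,
  λ_1 = 12.4721,  λ_2 = 3.5279.

Step 4 — unit eigenvector for λ_1: solve (Sigma - λ_1 I)v = 0. First row:
  (4 - 12.4721)·v_x + (2)·v_y = 0, i.e. (-8.4721)·v_x + (2)·v_y = 0,
  so v ∝ (b, λ_1 - a) = (2, 8.4721) = u.
  ||u|| = √((2)² + (8.4721)²) = √(75.7771) ≈ 8.705,
  v_1 = u/||u|| ≈ (0.2298, 0.9732) (||v_1|| = 1).

λ_1 = 12.4721,  λ_2 = 3.5279;  v_1 ≈ (0.2298, 0.9732)


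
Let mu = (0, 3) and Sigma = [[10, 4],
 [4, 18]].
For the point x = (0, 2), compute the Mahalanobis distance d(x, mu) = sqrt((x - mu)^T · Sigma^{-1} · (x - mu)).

Step 1 — centre the observation: (x - mu) = (0, -1).

Step 2 — invert Sigma. det(Sigma) = 10·18 - (4)² = 164.
  Sigma^{-1} = (1/det) · [[d, -b], [-b, a]] = [[0.1098, -0.0244],
 [-0.0244, 0.061]].

Step 3 — form the quadratic (x - mu)^T · Sigma^{-1} · (x - mu):
  Sigma^{-1} · (x - mu) = (0.0244, -0.061).
  (x - mu)^T · [Sigma^{-1} · (x - mu)] = (0)·(0.0244) + (-1)·(-0.061) = 0.061.

Step 4 — take square root: d = √(0.061) ≈ 0.2469.

d(x, mu) = √(0.061) ≈ 0.2469


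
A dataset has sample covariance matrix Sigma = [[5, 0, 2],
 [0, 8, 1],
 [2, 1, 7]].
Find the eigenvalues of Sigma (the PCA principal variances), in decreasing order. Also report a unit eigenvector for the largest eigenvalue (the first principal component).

Step 1 — characteristic polynomial p(λ) = det(λI - Sigma) = λ³ - tr·λ² + c_1·λ - det, where tr = trace, c_1 = sum of the principal 2×2 minors, det = det(Sigma):
  tr = 5 + 8 + 7 = 20,
  c_1 = (5·8 - (0)²) + (5·7 - (2)²) + (8·7 - (1)²) = 40 + 31 + 55 = 126,
  det = 5·(8·7 - (1)²) - (0)·((0)·7 - (1)·(2)) + (2)·((0)·(1) - 8·(2)) = 5·(55) - (0)·(-2) + (2)·(-16) = 243.
  So p(λ) = λ³ - 20λ² + 126λ - 243.
Step 2 — look for an integer root (rational root theorem: any rational root is an integer divisor of 243). Testing λ = 9:
  p(9) = 729 - 1620 + 1134 - 243 = 0  ✓
  Dividing out (λ - 9): p(λ) = (λ - 9)(λ² - 11λ + 27).
Step 3 — remaining eigenvalues from the quadratic λ² - 11λ + 27 = 0:
  Δ = 11² - 4·27 = 121 - 108 = 13,  λ = (11 ± √13)/2 = (11 ± 3.6056)/2 ≈ 7.3028 or 3.6972.
  Sorted: λ_1 = 9,  λ_2 = 7.3028,  λ_3 = 3.6972  (check: sum = 20 = tr ✓).

Step 4 — unit eigenvector for λ_1 = 9: v spans the null space of (Sigma - λ_1 I), whose rows are
  r_1 = (-4, 0, 2),  r_2 = (0, -1, 1),  r_3 = (2, 1, -2).
  v is orthogonal to every row, so take v ∝ r_1 × r_2 = ((0)·(1) - (2)·(-1), (2)·(0) - (-4)·(1), (-4)·(-1) - (0)·(0)) = (2, 4, 4).
  Rescale (divide by 2): u = (1, 2, 2).
  ||u|| = √((1)² + (2)² + (2)²) = √(9) = 3,  v_1 = u/||u|| ≈ (0.3333, 0.6667, 0.6667) (||v_1|| = 1).

λ_1 = 9,  λ_2 = 7.3028,  λ_3 = 3.6972;  v_1 ≈ (0.3333, 0.6667, 0.6667)


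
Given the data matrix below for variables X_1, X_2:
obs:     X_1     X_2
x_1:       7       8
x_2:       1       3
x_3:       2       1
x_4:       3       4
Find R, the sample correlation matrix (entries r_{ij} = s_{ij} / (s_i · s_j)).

Step 1 — column means:
  mean(X_1) = (7 + 1 + 2 + 3) / 4 = 13/4 = 3.25
  mean(X_2) = (8 + 3 + 1 + 4) / 4 = 16/4 = 4

Step 2 — sample variances and covariances s[i,j] = (1/(n-1)) · Σ_k (x_{k,i} - mean_i) · (x_{k,j} - mean_j), with n-1 = 3:
  s[X_1,X_1] = ((3.75)·(3.75) + (-2.25)·(-2.25) + (-1.25)·(-1.25) + (-0.25)·(-0.25)) / 3 = 20.75/3 = 6.9167
  s[X_1,X_2] = ((3.75)·(4) + (-2.25)·(-1) + (-1.25)·(-3) + (-0.25)·(0)) / 3 = 21/3 = 7
  s[X_2,X_2] = ((4)·(4) + (-1)·(-1) + (-3)·(-3) + (0)·(0)) / 3 = 26/3 = 8.6667
  Sample standard deviations s_i = √(s[i,i]):
  s(X_1) = √(6.9167) = 2.63
  s(X_2) = √(8.6667) = 2.9439

Step 3 — r_{ij} = s_{ij} / (s_i · s_j):
  r[X_1,X_1] = 1 (diagonal).
  r[X_1,X_2] = 7 / (2.63 · 2.9439) = 7 / 7.7424 = 0.9041
  r[X_2,X_2] = 1 (diagonal).

R is symmetric with unit diagonal. Assembling:

R = [[1, 0.9041],
 [0.9041, 1]]


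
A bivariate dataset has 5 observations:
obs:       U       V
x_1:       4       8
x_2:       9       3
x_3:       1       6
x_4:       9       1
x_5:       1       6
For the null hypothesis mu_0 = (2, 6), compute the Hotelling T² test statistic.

Step 1 — sample mean vector:
  mean(U) = (4 + 9 + 1 + 9 + 1) / 5 = 24/5 = 4.8
  mean(V) = (8 + 3 + 6 + 1 + 6) / 5 = 24/5 = 4.8
  x̄ = (4.8, 4.8),  deviation x̄ - mu_0 = (4.8, 4.8) - (2, 6) = (2.8, -1.2).

Step 2 — sample covariance matrix, S[i,j] = (1/(n-1)) · Σ_k (x_{k,i} - mean_i) · (x_{k,j} - mean_j), divisor n-1 = 4:
  S[U,U] = ((-0.8)·(-0.8) + (4.2)·(4.2) + (-3.8)·(-3.8) + (4.2)·(4.2) + (-3.8)·(-3.8)) / 4 = 64.8/4 = 16.2
  S[U,V] = ((-0.8)·(3.2) + (4.2)·(-1.8) + (-3.8)·(1.2) + (4.2)·(-3.8) + (-3.8)·(1.2)) / 4 = -35.2/4 = -8.8
  S[V,V] = ((3.2)·(3.2) + (-1.8)·(-1.8) + (1.2)·(1.2) + (-3.8)·(-3.8) + (1.2)·(1.2)) / 4 = 30.8/4 = 7.7
  S = [[16.2, -8.8],
 [-8.8, 7.7]].

Step 3 — invert S. det(S) = 16.2·7.7 - (-8.8)² = 47.3.
  S^{-1} = (1/det) · [[d, -b], [-b, a]] = [[0.1628, 0.186],
 [0.186, 0.3425]].

Step 4 — quadratic form (x̄ - mu_0)^T · S^{-1} · (x̄ - mu_0):
  S^{-1} · (x̄ - mu_0) = (0.2326, 0.1099),
  (x̄ - mu_0)^T · [...] = (2.8)·(0.2326) + (-1.2)·(0.1099) = 0.5192.

Step 5 — scale by n: T² = 5 · 0.5192 = 2.5962.

T² ≈ 2.5962


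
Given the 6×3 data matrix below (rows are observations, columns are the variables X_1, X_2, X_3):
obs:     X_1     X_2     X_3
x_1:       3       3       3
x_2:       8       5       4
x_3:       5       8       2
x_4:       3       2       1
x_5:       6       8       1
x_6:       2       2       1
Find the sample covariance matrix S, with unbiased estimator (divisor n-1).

Step 1 — column means:
  mean(X_1) = (3 + 8 + 5 + 3 + 6 + 2) / 6 = 27/6 = 4.5
  mean(X_2) = (3 + 5 + 8 + 2 + 8 + 2) / 6 = 28/6 = 4.6667
  mean(X_3) = (3 + 4 + 2 + 1 + 1 + 1) / 6 = 12/6 = 2

Step 2 — sample covariance S[i,j] = (1/(n-1)) · Σ_k (x_{k,i} - mean_i) · (x_{k,j} - mean_j), with n-1 = 5.
  S[X_1,X_1] = ((-1.5)·(-1.5) + (3.5)·(3.5) + (0.5)·(0.5) + (-1.5)·(-1.5) + (1.5)·(1.5) + (-2.5)·(-2.5)) / 5 = 25.5/5 = 5.1
  S[X_1,X_2] = ((-1.5)·(-1.6667) + (3.5)·(0.3333) + (0.5)·(3.3333) + (-1.5)·(-2.6667) + (1.5)·(3.3333) + (-2.5)·(-2.6667)) / 5 = 21/5 = 4.2
  S[X_1,X_3] = ((-1.5)·(1) + (3.5)·(2) + (0.5)·(0) + (-1.5)·(-1) + (1.5)·(-1) + (-2.5)·(-1)) / 5 = 8/5 = 1.6
  S[X_2,X_2] = ((-1.6667)·(-1.6667) + (0.3333)·(0.3333) + (3.3333)·(3.3333) + (-2.6667)·(-2.6667) + (3.3333)·(3.3333) + (-2.6667)·(-2.6667)) / 5 = 39.3333/5 = 7.8667
  S[X_2,X_3] = ((-1.6667)·(1) + (0.3333)·(2) + (3.3333)·(0) + (-2.6667)·(-1) + (3.3333)·(-1) + (-2.6667)·(-1)) / 5 = 1/5 = 0.2
  S[X_3,X_3] = ((1)·(1) + (2)·(2) + (0)·(0) + (-1)·(-1) + (-1)·(-1) + (-1)·(-1)) / 5 = 8/5 = 1.6

S is symmetric (S[j,i] = S[i,j]). Assembling:

S = [[5.1, 4.2, 1.6],
 [4.2, 7.8667, 0.2],
 [1.6, 0.2, 1.6]]


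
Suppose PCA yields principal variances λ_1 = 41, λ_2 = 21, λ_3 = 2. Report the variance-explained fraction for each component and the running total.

Step 1 — total variance = trace(Sigma) = Σ λ_i = 41 + 21 + 2 = 64.

Step 2 — fraction explained by component i = λ_i / Σ λ:
  PC1: 41/64 = 0.6406
  PC2: 21/64 = 0.3281
  PC3: 2/64 = 0.0312

Step 3 — cumulative fraction after k components = (λ_1 + ... + λ_k) / Σ λ:
  k = 1: 41/64 = 0.6406
  k = 2: (41 + 21)/64 = 62/64 = 0.9688
  k = 3: (41 + 21 + 2)/64 = 64/64 = 1

Summary (fraction, with percent):

explained: PC1 0.6406 (64.06%), PC2 0.3281 (32.81%), PC3 0.0312 (3.12%);  cumulative: 0.6406, 0.9688, 1


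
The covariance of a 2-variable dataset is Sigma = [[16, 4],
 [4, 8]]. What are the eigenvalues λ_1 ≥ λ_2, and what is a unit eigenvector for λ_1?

Step 1 — characteristic polynomial of 2×2 Sigma:
  det(Sigma - λI) = λ² - trace · λ + det = 0.
  trace = 16 + 8 = 24, det = 16·8 - (4)² = 112.
Step 2 — discriminant:
  Δ = trace² - 4·det = 576 - 448 = 128.
Step 3 — eigenvalues:
  λ = (trace ± √Δ)/2 = (24 ± 11.3137)/2,
  λ_1 = 17.6569,  λ_2 = 6.3431.

Step 4 — unit eigenvector for λ_1: solve (Sigma - λ_1 I)v = 0. First row:
  (16 - 17.6569)·v_x + (4)·v_y = 0, i.e. (-1.6569)·v_x + (4)·v_y = 0,
  so v ∝ (b, λ_1 - a) = (4, 1.6569) = u.
  ||u|| = √((4)² + (1.6569)²) = √(18.7452) ≈ 4.3296,
  v_1 = u/||u|| ≈ (0.9239, 0.3827) (||v_1|| = 1).

λ_1 = 17.6569,  λ_2 = 6.3431;  v_1 ≈ (0.9239, 0.3827)


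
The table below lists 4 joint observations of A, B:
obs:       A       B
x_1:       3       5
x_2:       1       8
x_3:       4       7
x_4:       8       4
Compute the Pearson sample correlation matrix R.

Step 1 — column means:
  mean(A) = (3 + 1 + 4 + 8) / 4 = 16/4 = 4
  mean(B) = (5 + 8 + 7 + 4) / 4 = 24/4 = 6

Step 2 — sample variances and covariances s[i,j] = (1/(n-1)) · Σ_k (x_{k,i} - mean_i) · (x_{k,j} - mean_j), with n-1 = 3:
  s[A,A] = ((-1)·(-1) + (-3)·(-3) + (0)·(0) + (4)·(4)) / 3 = 26/3 = 8.6667
  s[A,B] = ((-1)·(-1) + (-3)·(2) + (0)·(1) + (4)·(-2)) / 3 = -13/3 = -4.3333
  s[B,B] = ((-1)·(-1) + (2)·(2) + (1)·(1) + (-2)·(-2)) / 3 = 10/3 = 3.3333
  Sample standard deviations s_i = √(s[i,i]):
  s(A) = √(8.6667) = 2.9439
  s(B) = √(3.3333) = 1.8257

Step 3 — r_{ij} = s_{ij} / (s_i · s_j):
  r[A,A] = 1 (diagonal).
  r[A,B] = -4.3333 / (2.9439 · 1.8257) = -4.3333 / 5.3748 = -0.8062
  r[B,B] = 1 (diagonal).

R is symmetric with unit diagonal. Assembling:

R = [[1, -0.8062],
 [-0.8062, 1]]


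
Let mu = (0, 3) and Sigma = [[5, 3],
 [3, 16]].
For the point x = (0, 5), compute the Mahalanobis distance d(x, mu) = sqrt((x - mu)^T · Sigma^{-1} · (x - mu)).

Step 1 — centre the observation: (x - mu) = (0, 2).

Step 2 — invert Sigma. det(Sigma) = 5·16 - (3)² = 71.
  Sigma^{-1} = (1/det) · [[d, -b], [-b, a]] = [[0.2254, -0.0423],
 [-0.0423, 0.0704]].

Step 3 — form the quadratic (x - mu)^T · Sigma^{-1} · (x - mu):
  Sigma^{-1} · (x - mu) = (-0.0845, 0.1408).
  (x - mu)^T · [Sigma^{-1} · (x - mu)] = (0)·(-0.0845) + (2)·(0.1408) = 0.2817.

Step 4 — take square root: d = √(0.2817) ≈ 0.5307.

d(x, mu) = √(0.2817) ≈ 0.5307


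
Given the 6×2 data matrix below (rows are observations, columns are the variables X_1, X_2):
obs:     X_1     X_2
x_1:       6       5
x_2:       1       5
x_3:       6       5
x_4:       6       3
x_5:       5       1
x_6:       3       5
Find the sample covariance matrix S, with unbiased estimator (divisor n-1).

Step 1 — column means:
  mean(X_1) = (6 + 1 + 6 + 6 + 5 + 3) / 6 = 27/6 = 4.5
  mean(X_2) = (5 + 5 + 5 + 3 + 1 + 5) / 6 = 24/6 = 4

Step 2 — sample covariance S[i,j] = (1/(n-1)) · Σ_k (x_{k,i} - mean_i) · (x_{k,j} - mean_j), with n-1 = 5.
  S[X_1,X_1] = ((1.5)·(1.5) + (-3.5)·(-3.5) + (1.5)·(1.5) + (1.5)·(1.5) + (0.5)·(0.5) + (-1.5)·(-1.5)) / 5 = 21.5/5 = 4.3
  S[X_1,X_2] = ((1.5)·(1) + (-3.5)·(1) + (1.5)·(1) + (1.5)·(-1) + (0.5)·(-3) + (-1.5)·(1)) / 5 = -5/5 = -1
  S[X_2,X_2] = ((1)·(1) + (1)·(1) + (1)·(1) + (-1)·(-1) + (-3)·(-3) + (1)·(1)) / 5 = 14/5 = 2.8

S is symmetric (S[j,i] = S[i,j]). Assembling:

S = [[4.3, -1],
 [-1, 2.8]]


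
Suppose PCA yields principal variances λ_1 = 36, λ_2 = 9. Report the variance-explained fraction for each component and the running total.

Step 1 — total variance = trace(Sigma) = Σ λ_i = 36 + 9 = 45.

Step 2 — fraction explained by component i = λ_i / Σ λ:
  PC1: 36/45 = 0.8
  PC2: 9/45 = 0.2

Step 3 — cumulative fraction after k components = (λ_1 + ... + λ_k) / Σ λ:
  k = 1: 36/45 = 0.8
  k = 2: (36 + 9)/45 = 45/45 = 1

Summary (fraction, with percent):

explained: PC1 0.8 (80%), PC2 0.2 (20%);  cumulative: 0.8, 1


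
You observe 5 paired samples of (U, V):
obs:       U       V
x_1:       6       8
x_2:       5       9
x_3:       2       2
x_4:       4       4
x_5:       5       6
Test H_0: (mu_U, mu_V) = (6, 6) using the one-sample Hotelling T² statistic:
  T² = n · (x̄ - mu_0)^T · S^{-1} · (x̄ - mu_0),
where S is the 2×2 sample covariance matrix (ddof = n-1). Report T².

Step 1 — sample mean vector:
  mean(U) = (6 + 5 + 2 + 4 + 5) / 5 = 22/5 = 4.4
  mean(V) = (8 + 9 + 2 + 4 + 6) / 5 = 29/5 = 5.8
  x̄ = (4.4, 5.8),  deviation x̄ - mu_0 = (4.4, 5.8) - (6, 6) = (-1.6, -0.2).

Step 2 — sample covariance matrix, S[i,j] = (1/(n-1)) · Σ_k (x_{k,i} - mean_i) · (x_{k,j} - mean_j), divisor n-1 = 4:
  S[U,U] = ((1.6)·(1.6) + (0.6)·(0.6) + (-2.4)·(-2.4) + (-0.4)·(-0.4) + (0.6)·(0.6)) / 4 = 9.2/4 = 2.3
  S[U,V] = ((1.6)·(2.2) + (0.6)·(3.2) + (-2.4)·(-3.8) + (-0.4)·(-1.8) + (0.6)·(0.2)) / 4 = 15.4/4 = 3.85
  S[V,V] = ((2.2)·(2.2) + (3.2)·(3.2) + (-3.8)·(-3.8) + (-1.8)·(-1.8) + (0.2)·(0.2)) / 4 = 32.8/4 = 8.2
  S = [[2.3, 3.85],
 [3.85, 8.2]].

Step 3 — invert S. det(S) = 2.3·8.2 - (3.85)² = 4.0375.
  S^{-1} = (1/det) · [[d, -b], [-b, a]] = [[2.031, -0.9536],
 [-0.9536, 0.5697]].

Step 4 — quadratic form (x̄ - mu_0)^T · S^{-1} · (x̄ - mu_0):
  S^{-1} · (x̄ - mu_0) = (-3.0588, 1.4118),
  (x̄ - mu_0)^T · [...] = (-1.6)·(-3.0588) + (-0.2)·(1.4118) = 4.6118.

Step 5 — scale by n: T² = 5 · 4.6118 = 23.0588.

T² ≈ 23.0588


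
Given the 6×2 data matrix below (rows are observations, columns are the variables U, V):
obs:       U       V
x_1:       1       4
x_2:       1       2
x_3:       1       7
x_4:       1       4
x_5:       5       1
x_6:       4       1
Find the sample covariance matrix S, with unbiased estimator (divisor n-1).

Step 1 — column means:
  mean(U) = (1 + 1 + 1 + 1 + 5 + 4) / 6 = 13/6 = 2.1667
  mean(V) = (4 + 2 + 7 + 4 + 1 + 1) / 6 = 19/6 = 3.1667

Step 2 — sample covariance S[i,j] = (1/(n-1)) · Σ_k (x_{k,i} - mean_i) · (x_{k,j} - mean_j), with n-1 = 5.
  S[U,U] = ((-1.1667)·(-1.1667) + (-1.1667)·(-1.1667) + (-1.1667)·(-1.1667) + (-1.1667)·(-1.1667) + (2.8333)·(2.8333) + (1.8333)·(1.8333)) / 5 = 16.8333/5 = 3.3667
  S[U,V] = ((-1.1667)·(0.8333) + (-1.1667)·(-1.1667) + (-1.1667)·(3.8333) + (-1.1667)·(0.8333) + (2.8333)·(-2.1667) + (1.8333)·(-2.1667)) / 5 = -15.1667/5 = -3.0333
  S[V,V] = ((0.8333)·(0.8333) + (-1.1667)·(-1.1667) + (3.8333)·(3.8333) + (0.8333)·(0.8333) + (-2.1667)·(-2.1667) + (-2.1667)·(-2.1667)) / 5 = 26.8333/5 = 5.3667

S is symmetric (S[j,i] = S[i,j]). Assembling:

S = [[3.3667, -3.0333],
 [-3.0333, 5.3667]]


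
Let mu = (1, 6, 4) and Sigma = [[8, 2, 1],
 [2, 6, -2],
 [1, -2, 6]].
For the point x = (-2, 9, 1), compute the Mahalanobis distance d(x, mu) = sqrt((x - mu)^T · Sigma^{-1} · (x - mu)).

Step 1 — centre the observation: (x - mu) = (-3, 3, -3).

Step 2 — invert Sigma (cofactor / det for 3×3, or solve directly):
  Sigma^{-1} = [[0.1468, -0.0642, -0.0459],
 [-0.0642, 0.2156, 0.0826],
 [-0.0459, 0.0826, 0.2018]].

Step 3 — form the quadratic (x - mu)^T · Sigma^{-1} · (x - mu):
  Sigma^{-1} · (x - mu) = (-0.4954, 0.5917, -0.2202).
  (x - mu)^T · [Sigma^{-1} · (x - mu)] = (-3)·(-0.4954) + (3)·(0.5917) + (-3)·(-0.2202) = 3.922.

Step 4 — take square root: d = √(3.922) ≈ 1.9804.

d(x, mu) = √(3.922) ≈ 1.9804


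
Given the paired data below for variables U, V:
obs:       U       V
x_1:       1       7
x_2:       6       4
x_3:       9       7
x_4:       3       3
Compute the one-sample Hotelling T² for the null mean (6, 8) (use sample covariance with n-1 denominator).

Step 1 — sample mean vector:
  mean(U) = (1 + 6 + 9 + 3) / 4 = 19/4 = 4.75
  mean(V) = (7 + 4 + 7 + 3) / 4 = 21/4 = 5.25
  x̄ = (4.75, 5.25),  deviation x̄ - mu_0 = (4.75, 5.25) - (6, 8) = (-1.25, -2.75).

Step 2 — sample covariance matrix, S[i,j] = (1/(n-1)) · Σ_k (x_{k,i} - mean_i) · (x_{k,j} - mean_j), divisor n-1 = 3:
  S[U,U] = ((-3.75)·(-3.75) + (1.25)·(1.25) + (4.25)·(4.25) + (-1.75)·(-1.75)) / 3 = 36.75/3 = 12.25
  S[U,V] = ((-3.75)·(1.75) + (1.25)·(-1.25) + (4.25)·(1.75) + (-1.75)·(-2.25)) / 3 = 3.25/3 = 1.0833
  S[V,V] = ((1.75)·(1.75) + (-1.25)·(-1.25) + (1.75)·(1.75) + (-2.25)·(-2.25)) / 3 = 12.75/3 = 4.25
  S = [[12.25, 1.0833],
 [1.0833, 4.25]].

Step 3 — invert S. det(S) = 12.25·4.25 - (1.0833)² = 50.8889.
  S^{-1} = (1/det) · [[d, -b], [-b, a]] = [[0.0835, -0.0213],
 [-0.0213, 0.2407]].

Step 4 — quadratic form (x̄ - mu_0)^T · S^{-1} · (x̄ - mu_0):
  S^{-1} · (x̄ - mu_0) = (-0.0459, -0.6354),
  (x̄ - mu_0)^T · [...] = (-1.25)·(-0.0459) + (-2.75)·(-0.6354) = 1.8046.

Step 5 — scale by n: T² = 4 · 1.8046 = 7.2183.

T² ≈ 7.2183


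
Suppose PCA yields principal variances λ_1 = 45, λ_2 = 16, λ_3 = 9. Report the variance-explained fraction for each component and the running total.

Step 1 — total variance = trace(Sigma) = Σ λ_i = 45 + 16 + 9 = 70.

Step 2 — fraction explained by component i = λ_i / Σ λ:
  PC1: 45/70 = 0.6429
  PC2: 16/70 = 0.2286
  PC3: 9/70 = 0.1286

Step 3 — cumulative fraction after k components = (λ_1 + ... + λ_k) / Σ λ:
  k = 1: 45/70 = 0.6429
  k = 2: (45 + 16)/70 = 61/70 = 0.8714
  k = 3: (45 + 16 + 9)/70 = 70/70 = 1

Summary (fraction, with percent):

explained: PC1 0.6429 (64.29%), PC2 0.2286 (22.86%), PC3 0.1286 (12.86%);  cumulative: 0.6429, 0.8714, 1


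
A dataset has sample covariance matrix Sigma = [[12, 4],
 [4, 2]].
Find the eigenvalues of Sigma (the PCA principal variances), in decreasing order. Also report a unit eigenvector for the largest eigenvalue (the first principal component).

Step 1 — characteristic polynomial of 2×2 Sigma:
  det(Sigma - λI) = λ² - trace · λ + det = 0.
  trace = 12 + 2 = 14, det = 12·2 - (4)² = 8.
Step 2 — discriminant:
  Δ = trace² - 4·det = 196 - 32 = 164.
Step 3 — eigenvalues:
  λ = (trace ± √Δ)/2 = (14 ± 12.8062)/2,
  λ_1 = 13.4031,  λ_2 = 0.5969.

Step 4 — unit eigenvector for λ_1: solve (Sigma - λ_1 I)v = 0. First row:
  (12 - 13.4031)·v_x + (4)·v_y = 0, i.e. (-1.4031)·v_x + (4)·v_y = 0,
  so v ∝ (b, λ_1 - a) = (4, 1.4031) = u.
  ||u|| = √((4)² + (1.4031)²) = √(17.9688) ≈ 4.239,
  v_1 = u/||u|| ≈ (0.9436, 0.331) (||v_1|| = 1).

λ_1 = 13.4031,  λ_2 = 0.5969;  v_1 ≈ (0.9436, 0.331)


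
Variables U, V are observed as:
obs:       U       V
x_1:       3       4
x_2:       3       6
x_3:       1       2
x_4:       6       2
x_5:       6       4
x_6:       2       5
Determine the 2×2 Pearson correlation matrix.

Step 1 — column means:
  mean(U) = (3 + 3 + 1 + 6 + 6 + 2) / 6 = 21/6 = 3.5
  mean(V) = (4 + 6 + 2 + 2 + 4 + 5) / 6 = 23/6 = 3.8333

Step 2 — sample variances and covariances s[i,j] = (1/(n-1)) · Σ_k (x_{k,i} - mean_i) · (x_{k,j} - mean_j), with n-1 = 5:
  s[U,U] = ((-0.5)·(-0.5) + (-0.5)·(-0.5) + (-2.5)·(-2.5) + (2.5)·(2.5) + (2.5)·(2.5) + (-1.5)·(-1.5)) / 5 = 21.5/5 = 4.3
  s[U,V] = ((-0.5)·(0.1667) + (-0.5)·(2.1667) + (-2.5)·(-1.8333) + (2.5)·(-1.8333) + (2.5)·(0.1667) + (-1.5)·(1.1667)) / 5 = -2.5/5 = -0.5
  s[V,V] = ((0.1667)·(0.1667) + (2.1667)·(2.1667) + (-1.8333)·(-1.8333) + (-1.8333)·(-1.8333) + (0.1667)·(0.1667) + (1.1667)·(1.1667)) / 5 = 12.8333/5 = 2.5667
  Sample standard deviations s_i = √(s[i,i]):
  s(U) = √(4.3) = 2.0736
  s(V) = √(2.5667) = 1.6021

Step 3 — r_{ij} = s_{ij} / (s_i · s_j):
  r[U,U] = 1 (diagonal).
  r[U,V] = -0.5 / (2.0736 · 1.6021) = -0.5 / 3.3221 = -0.1505
  r[V,V] = 1 (diagonal).

R is symmetric with unit diagonal. Assembling:

R = [[1, -0.1505],
 [-0.1505, 1]]


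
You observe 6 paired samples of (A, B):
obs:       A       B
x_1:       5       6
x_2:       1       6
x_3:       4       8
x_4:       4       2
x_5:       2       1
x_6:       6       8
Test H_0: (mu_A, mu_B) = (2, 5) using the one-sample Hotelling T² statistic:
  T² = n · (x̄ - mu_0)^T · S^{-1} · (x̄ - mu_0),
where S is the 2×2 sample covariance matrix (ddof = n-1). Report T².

Step 1 — sample mean vector:
  mean(A) = (5 + 1 + 4 + 4 + 2 + 6) / 6 = 22/6 = 3.6667
  mean(B) = (6 + 6 + 8 + 2 + 1 + 8) / 6 = 31/6 = 5.1667
  x̄ = (3.6667, 5.1667),  deviation x̄ - mu_0 = (3.6667, 5.1667) - (2, 5) = (1.6667, 0.1667).

Step 2 — sample covariance matrix, S[i,j] = (1/(n-1)) · Σ_k (x_{k,i} - mean_i) · (x_{k,j} - mean_j), divisor n-1 = 5:
  S[A,A] = ((1.3333)·(1.3333) + (-2.6667)·(-2.6667) + (0.3333)·(0.3333) + (0.3333)·(0.3333) + (-1.6667)·(-1.6667) + (2.3333)·(2.3333)) / 5 = 17.3333/5 = 3.4667
  S[A,B] = ((1.3333)·(0.8333) + (-2.6667)·(0.8333) + (0.3333)·(2.8333) + (0.3333)·(-3.1667) + (-1.6667)·(-4.1667) + (2.3333)·(2.8333)) / 5 = 12.3333/5 = 2.4667
  S[B,B] = ((0.8333)·(0.8333) + (0.8333)·(0.8333) + (2.8333)·(2.8333) + (-3.1667)·(-3.1667) + (-4.1667)·(-4.1667) + (2.8333)·(2.8333)) / 5 = 44.8333/5 = 8.9667
  S = [[3.4667, 2.4667],
 [2.4667, 8.9667]].

Step 3 — invert S. det(S) = 3.4667·8.9667 - (2.4667)² = 25.
  S^{-1} = (1/det) · [[d, -b], [-b, a]] = [[0.3587, -0.0987],
 [-0.0987, 0.1387]].

Step 4 — quadratic form (x̄ - mu_0)^T · S^{-1} · (x̄ - mu_0):
  S^{-1} · (x̄ - mu_0) = (0.5813, -0.1413),
  (x̄ - mu_0)^T · [...] = (1.6667)·(0.5813) + (0.1667)·(-0.1413) = 0.9453.

Step 5 — scale by n: T² = 6 · 0.9453 = 5.672.

T² ≈ 5.672


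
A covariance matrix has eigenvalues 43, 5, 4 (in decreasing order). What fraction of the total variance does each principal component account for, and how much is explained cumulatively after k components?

Step 1 — total variance = trace(Sigma) = Σ λ_i = 43 + 5 + 4 = 52.

Step 2 — fraction explained by component i = λ_i / Σ λ:
  PC1: 43/52 = 0.8269
  PC2: 5/52 = 0.0962
  PC3: 4/52 = 0.0769

Step 3 — cumulative fraction after k components = (λ_1 + ... + λ_k) / Σ λ:
  k = 1: 43/52 = 0.8269
  k = 2: (43 + 5)/52 = 48/52 = 0.9231
  k = 3: (43 + 5 + 4)/52 = 52/52 = 1

Summary (fraction, with percent):

explained: PC1 0.8269 (82.69%), PC2 0.0962 (9.62%), PC3 0.0769 (7.69%);  cumulative: 0.8269, 0.9231, 1


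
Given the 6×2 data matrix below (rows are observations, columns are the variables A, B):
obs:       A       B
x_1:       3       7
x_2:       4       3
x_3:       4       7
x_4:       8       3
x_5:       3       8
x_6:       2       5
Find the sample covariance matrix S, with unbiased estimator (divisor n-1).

Step 1 — column means:
  mean(A) = (3 + 4 + 4 + 8 + 3 + 2) / 6 = 24/6 = 4
  mean(B) = (7 + 3 + 7 + 3 + 8 + 5) / 6 = 33/6 = 5.5

Step 2 — sample covariance S[i,j] = (1/(n-1)) · Σ_k (x_{k,i} - mean_i) · (x_{k,j} - mean_j), with n-1 = 5.
  S[A,A] = ((-1)·(-1) + (0)·(0) + (0)·(0) + (4)·(4) + (-1)·(-1) + (-2)·(-2)) / 5 = 22/5 = 4.4
  S[A,B] = ((-1)·(1.5) + (0)·(-2.5) + (0)·(1.5) + (4)·(-2.5) + (-1)·(2.5) + (-2)·(-0.5)) / 5 = -13/5 = -2.6
  S[B,B] = ((1.5)·(1.5) + (-2.5)·(-2.5) + (1.5)·(1.5) + (-2.5)·(-2.5) + (2.5)·(2.5) + (-0.5)·(-0.5)) / 5 = 23.5/5 = 4.7

S is symmetric (S[j,i] = S[i,j]). Assembling:

S = [[4.4, -2.6],
 [-2.6, 4.7]]


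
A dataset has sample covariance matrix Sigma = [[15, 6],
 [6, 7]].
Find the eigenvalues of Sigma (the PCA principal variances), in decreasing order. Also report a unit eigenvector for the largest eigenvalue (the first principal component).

Step 1 — characteristic polynomial of 2×2 Sigma:
  det(Sigma - λI) = λ² - trace · λ + det = 0.
  trace = 15 + 7 = 22, det = 15·7 - (6)² = 69.
Step 2 — discriminant:
  Δ = trace² - 4·det = 484 - 276 = 208.
Step 3 — eigenvalues:
  λ = (trace ± √Δ)/2 = (22 ± 14.4222)/2,
  λ_1 = 18.2111,  λ_2 = 3.7889.

Step 4 — unit eigenvector for λ_1: solve (Sigma - λ_1 I)v = 0. First row:
  (15 - 18.2111)·v_x + (6)·v_y = 0, i.e. (-3.2111)·v_x + (6)·v_y = 0,
  so v ∝ (b, λ_1 - a) = (6, 3.2111) = u.
  ||u|| = √((6)² + (3.2111)²) = √(46.3112) ≈ 6.8052,
  v_1 = u/||u|| ≈ (0.8817, 0.4719) (||v_1|| = 1).

λ_1 = 18.2111,  λ_2 = 3.7889;  v_1 ≈ (0.8817, 0.4719)


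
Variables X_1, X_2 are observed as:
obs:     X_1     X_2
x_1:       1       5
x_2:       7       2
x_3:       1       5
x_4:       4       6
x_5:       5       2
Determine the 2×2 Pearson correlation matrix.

Step 1 — column means:
  mean(X_1) = (1 + 7 + 1 + 4 + 5) / 5 = 18/5 = 3.6
  mean(X_2) = (5 + 2 + 5 + 6 + 2) / 5 = 20/5 = 4

Step 2 — sample variances and covariances s[i,j] = (1/(n-1)) · Σ_k (x_{k,i} - mean_i) · (x_{k,j} - mean_j), with n-1 = 4:
  s[X_1,X_1] = ((-2.6)·(-2.6) + (3.4)·(3.4) + (-2.6)·(-2.6) + (0.4)·(0.4) + (1.4)·(1.4)) / 4 = 27.2/4 = 6.8
  s[X_1,X_2] = ((-2.6)·(1) + (3.4)·(-2) + (-2.6)·(1) + (0.4)·(2) + (1.4)·(-2)) / 4 = -14/4 = -3.5
  s[X_2,X_2] = ((1)·(1) + (-2)·(-2) + (1)·(1) + (2)·(2) + (-2)·(-2)) / 4 = 14/4 = 3.5
  Sample standard deviations s_i = √(s[i,i]):
  s(X_1) = √(6.8) = 2.6077
  s(X_2) = √(3.5) = 1.8708

Step 3 — r_{ij} = s_{ij} / (s_i · s_j):
  r[X_1,X_1] = 1 (diagonal).
  r[X_1,X_2] = -3.5 / (2.6077 · 1.8708) = -3.5 / 4.8785 = -0.7174
  r[X_2,X_2] = 1 (diagonal).

R is symmetric with unit diagonal. Assembling:

R = [[1, -0.7174],
 [-0.7174, 1]]


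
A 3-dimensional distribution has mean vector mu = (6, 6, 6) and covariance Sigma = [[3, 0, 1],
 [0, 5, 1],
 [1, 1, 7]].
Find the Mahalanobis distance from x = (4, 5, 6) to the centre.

Step 1 — centre the observation: (x - mu) = (-2, -1, 0).

Step 2 — invert Sigma (cofactor / det for 3×3, or solve directly):
  Sigma^{-1} = [[0.3505, 0.0103, -0.0515],
 [0.0103, 0.2062, -0.0309],
 [-0.0515, -0.0309, 0.1546]].

Step 3 — form the quadratic (x - mu)^T · Sigma^{-1} · (x - mu):
  Sigma^{-1} · (x - mu) = (-0.7113, -0.2268, 0.134).
  (x - mu)^T · [Sigma^{-1} · (x - mu)] = (-2)·(-0.7113) + (-1)·(-0.2268) + (0)·(0.134) = 1.6495.

Step 4 — take square root: d = √(1.6495) ≈ 1.2843.

d(x, mu) = √(1.6495) ≈ 1.2843


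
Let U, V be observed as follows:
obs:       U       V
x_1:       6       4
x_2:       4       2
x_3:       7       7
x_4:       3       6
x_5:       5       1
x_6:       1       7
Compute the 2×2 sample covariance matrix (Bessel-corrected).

Step 1 — column means:
  mean(U) = (6 + 4 + 7 + 3 + 5 + 1) / 6 = 26/6 = 4.3333
  mean(V) = (4 + 2 + 7 + 6 + 1 + 7) / 6 = 27/6 = 4.5

Step 2 — sample covariance S[i,j] = (1/(n-1)) · Σ_k (x_{k,i} - mean_i) · (x_{k,j} - mean_j), with n-1 = 5.
  S[U,U] = ((1.6667)·(1.6667) + (-0.3333)·(-0.3333) + (2.6667)·(2.6667) + (-1.3333)·(-1.3333) + (0.6667)·(0.6667) + (-3.3333)·(-3.3333)) / 5 = 23.3333/5 = 4.6667
  S[U,V] = ((1.6667)·(-0.5) + (-0.3333)·(-2.5) + (2.6667)·(2.5) + (-1.3333)·(1.5) + (0.6667)·(-3.5) + (-3.3333)·(2.5)) / 5 = -6/5 = -1.2
  S[V,V] = ((-0.5)·(-0.5) + (-2.5)·(-2.5) + (2.5)·(2.5) + (1.5)·(1.5) + (-3.5)·(-3.5) + (2.5)·(2.5)) / 5 = 33.5/5 = 6.7

S is symmetric (S[j,i] = S[i,j]). Assembling:

S = [[4.6667, -1.2],
 [-1.2, 6.7]]


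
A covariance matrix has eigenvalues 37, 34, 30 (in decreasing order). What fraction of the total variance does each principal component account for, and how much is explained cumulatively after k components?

Step 1 — total variance = trace(Sigma) = Σ λ_i = 37 + 34 + 30 = 101.

Step 2 — fraction explained by component i = λ_i / Σ λ:
  PC1: 37/101 = 0.3663
  PC2: 34/101 = 0.3366
  PC3: 30/101 = 0.297

Step 3 — cumulative fraction after k components = (λ_1 + ... + λ_k) / Σ λ:
  k = 1: 37/101 = 0.3663
  k = 2: (37 + 34)/101 = 71/101 = 0.703
  k = 3: (37 + 34 + 30)/101 = 101/101 = 1

Summary (fraction, with percent):

explained: PC1 0.3663 (36.63%), PC2 0.3366 (33.66%), PC3 0.297 (29.7%);  cumulative: 0.3663, 0.703, 1


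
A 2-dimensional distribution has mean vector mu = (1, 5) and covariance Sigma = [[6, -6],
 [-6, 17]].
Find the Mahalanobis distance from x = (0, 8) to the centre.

Step 1 — centre the observation: (x - mu) = (-1, 3).

Step 2 — invert Sigma. det(Sigma) = 6·17 - (-6)² = 66.
  Sigma^{-1} = (1/det) · [[d, -b], [-b, a]] = [[0.2576, 0.0909],
 [0.0909, 0.0909]].

Step 3 — form the quadratic (x - mu)^T · Sigma^{-1} · (x - mu):
  Sigma^{-1} · (x - mu) = (0.0152, 0.1818).
  (x - mu)^T · [Sigma^{-1} · (x - mu)] = (-1)·(0.0152) + (3)·(0.1818) = 0.5303.

Step 4 — take square root: d = √(0.5303) ≈ 0.7282.

d(x, mu) = √(0.5303) ≈ 0.7282
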